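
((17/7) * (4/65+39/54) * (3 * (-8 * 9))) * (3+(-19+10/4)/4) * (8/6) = 40086/65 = 616.71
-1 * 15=-15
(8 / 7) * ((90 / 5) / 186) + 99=21507 / 217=99.11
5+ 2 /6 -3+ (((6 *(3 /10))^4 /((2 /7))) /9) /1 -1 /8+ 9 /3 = 139361 /15000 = 9.29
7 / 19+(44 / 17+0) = 955 / 323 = 2.96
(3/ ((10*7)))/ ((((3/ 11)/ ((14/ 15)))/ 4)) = 44/ 75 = 0.59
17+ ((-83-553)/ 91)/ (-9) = 4853/ 273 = 17.78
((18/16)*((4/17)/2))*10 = 1.32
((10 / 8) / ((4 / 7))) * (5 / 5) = 35 / 16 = 2.19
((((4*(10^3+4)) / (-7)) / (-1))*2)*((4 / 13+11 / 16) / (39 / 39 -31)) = -17319 / 455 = -38.06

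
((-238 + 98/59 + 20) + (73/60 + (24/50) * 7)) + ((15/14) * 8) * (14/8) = -3482693/17700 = -196.76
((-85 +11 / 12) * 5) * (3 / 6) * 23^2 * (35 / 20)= -18681635 / 96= -194600.36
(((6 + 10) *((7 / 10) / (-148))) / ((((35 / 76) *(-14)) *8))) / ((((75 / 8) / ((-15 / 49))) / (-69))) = 5244 / 1586375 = 0.00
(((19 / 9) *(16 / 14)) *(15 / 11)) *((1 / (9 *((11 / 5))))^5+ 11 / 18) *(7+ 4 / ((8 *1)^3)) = 330157506466255 / 23432394829536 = 14.09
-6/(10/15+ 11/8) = -144/49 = -2.94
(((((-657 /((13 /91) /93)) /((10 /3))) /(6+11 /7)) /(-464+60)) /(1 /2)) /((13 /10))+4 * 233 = 138695743 /139178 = 996.53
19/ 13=1.46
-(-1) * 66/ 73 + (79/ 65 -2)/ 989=4239087/ 4692805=0.90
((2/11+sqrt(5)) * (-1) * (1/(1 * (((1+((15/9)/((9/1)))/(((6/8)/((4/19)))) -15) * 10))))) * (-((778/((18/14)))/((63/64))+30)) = -496109 * sqrt(5)/107330 -496109/590315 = -11.18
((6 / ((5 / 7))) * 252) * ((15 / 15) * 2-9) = -74088 / 5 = -14817.60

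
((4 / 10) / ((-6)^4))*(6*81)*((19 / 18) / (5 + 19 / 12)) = 19 / 790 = 0.02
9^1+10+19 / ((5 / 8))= 247 / 5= 49.40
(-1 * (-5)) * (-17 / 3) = -85 / 3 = -28.33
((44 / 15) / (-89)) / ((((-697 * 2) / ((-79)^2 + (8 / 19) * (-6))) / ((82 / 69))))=5215364 / 29753145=0.18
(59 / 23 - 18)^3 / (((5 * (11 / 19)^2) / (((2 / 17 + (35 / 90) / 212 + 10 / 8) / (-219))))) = 3931088625175 / 286515037512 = 13.72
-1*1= -1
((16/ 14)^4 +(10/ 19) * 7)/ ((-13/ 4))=-983576/ 593047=-1.66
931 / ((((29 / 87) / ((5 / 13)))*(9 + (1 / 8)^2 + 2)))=59584 / 611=97.52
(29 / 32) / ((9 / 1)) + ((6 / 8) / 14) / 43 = 8837 / 86688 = 0.10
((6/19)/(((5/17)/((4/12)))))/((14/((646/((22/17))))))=4913/385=12.76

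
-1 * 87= -87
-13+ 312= 299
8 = 8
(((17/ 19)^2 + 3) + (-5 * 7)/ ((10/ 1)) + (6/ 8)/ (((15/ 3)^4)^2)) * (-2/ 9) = -169532333/ 2538281250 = -0.07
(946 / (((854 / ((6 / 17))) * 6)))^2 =223729 / 52693081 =0.00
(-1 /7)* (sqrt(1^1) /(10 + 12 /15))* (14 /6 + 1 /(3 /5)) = -10 /189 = -0.05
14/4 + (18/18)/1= 9/2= 4.50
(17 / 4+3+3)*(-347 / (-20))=177.84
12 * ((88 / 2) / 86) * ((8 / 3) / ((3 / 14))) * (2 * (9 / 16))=3696 / 43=85.95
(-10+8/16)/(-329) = 19/658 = 0.03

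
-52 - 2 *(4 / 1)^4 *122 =-62516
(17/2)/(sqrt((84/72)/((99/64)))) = 51 * sqrt(462)/112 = 9.79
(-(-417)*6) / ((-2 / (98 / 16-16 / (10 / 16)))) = 974529 / 40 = 24363.22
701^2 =491401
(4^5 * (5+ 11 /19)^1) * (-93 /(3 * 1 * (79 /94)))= -210724.33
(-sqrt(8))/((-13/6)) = 12* sqrt(2)/13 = 1.31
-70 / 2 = -35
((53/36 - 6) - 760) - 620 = -49843/36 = -1384.53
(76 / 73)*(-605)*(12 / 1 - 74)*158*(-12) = -5405040960 / 73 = -74041656.99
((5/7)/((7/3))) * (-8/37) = -120/1813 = -0.07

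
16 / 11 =1.45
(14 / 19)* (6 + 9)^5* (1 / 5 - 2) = -19136250 / 19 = -1007171.05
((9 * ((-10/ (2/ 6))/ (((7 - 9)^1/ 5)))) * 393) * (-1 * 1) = -265275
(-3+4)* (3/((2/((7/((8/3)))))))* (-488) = -1921.50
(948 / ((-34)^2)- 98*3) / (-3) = 28243 / 289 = 97.73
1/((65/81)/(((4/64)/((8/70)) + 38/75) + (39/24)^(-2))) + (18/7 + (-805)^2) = 79728347754437/123032000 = 648029.36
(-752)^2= 565504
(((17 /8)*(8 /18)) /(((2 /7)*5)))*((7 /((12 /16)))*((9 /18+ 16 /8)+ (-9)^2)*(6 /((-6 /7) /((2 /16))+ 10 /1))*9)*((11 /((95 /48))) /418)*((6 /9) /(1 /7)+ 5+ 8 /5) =658273252 /496375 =1326.16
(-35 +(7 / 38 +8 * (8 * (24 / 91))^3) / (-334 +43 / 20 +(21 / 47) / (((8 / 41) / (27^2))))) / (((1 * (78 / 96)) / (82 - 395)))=13461.38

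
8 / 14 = 4 / 7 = 0.57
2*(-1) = -2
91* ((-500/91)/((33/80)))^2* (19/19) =16145.47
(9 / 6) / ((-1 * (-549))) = 1 / 366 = 0.00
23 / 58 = 0.40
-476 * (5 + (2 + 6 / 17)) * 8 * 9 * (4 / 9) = -112000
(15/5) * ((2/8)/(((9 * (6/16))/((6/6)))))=2/9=0.22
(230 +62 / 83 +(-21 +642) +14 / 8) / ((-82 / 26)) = -3683693 / 13612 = -270.62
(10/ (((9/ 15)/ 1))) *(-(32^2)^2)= -52428800/ 3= -17476266.67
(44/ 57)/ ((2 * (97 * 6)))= 0.00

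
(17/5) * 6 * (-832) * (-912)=77395968/5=15479193.60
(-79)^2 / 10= 6241 / 10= 624.10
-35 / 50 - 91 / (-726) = -1043 / 1815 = -0.57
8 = 8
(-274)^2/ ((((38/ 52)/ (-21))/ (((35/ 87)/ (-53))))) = 478234120/ 29203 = 16376.20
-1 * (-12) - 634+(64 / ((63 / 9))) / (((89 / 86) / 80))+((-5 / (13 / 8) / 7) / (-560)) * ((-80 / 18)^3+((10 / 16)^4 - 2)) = 28677898363105 / 338568781824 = 84.70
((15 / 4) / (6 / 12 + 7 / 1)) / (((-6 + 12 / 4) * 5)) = -1 / 30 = -0.03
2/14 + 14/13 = 111/91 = 1.22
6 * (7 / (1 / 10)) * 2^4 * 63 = 423360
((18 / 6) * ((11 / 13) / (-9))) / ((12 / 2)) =-11 / 234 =-0.05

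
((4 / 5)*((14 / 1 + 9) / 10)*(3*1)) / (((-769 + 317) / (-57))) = 3933 / 5650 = 0.70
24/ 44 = 6/ 11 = 0.55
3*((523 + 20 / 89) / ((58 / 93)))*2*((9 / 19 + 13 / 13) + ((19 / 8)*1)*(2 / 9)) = 1976256913 / 196156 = 10074.92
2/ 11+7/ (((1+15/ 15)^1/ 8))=310/ 11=28.18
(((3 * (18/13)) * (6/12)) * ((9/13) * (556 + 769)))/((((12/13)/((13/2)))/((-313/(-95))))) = 6718545/152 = 44200.95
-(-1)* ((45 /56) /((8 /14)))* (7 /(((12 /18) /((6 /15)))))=189 /32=5.91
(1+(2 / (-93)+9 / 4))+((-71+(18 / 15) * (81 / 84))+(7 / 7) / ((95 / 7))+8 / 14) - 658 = -179095513 / 247380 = -723.97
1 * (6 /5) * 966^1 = 5796 /5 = 1159.20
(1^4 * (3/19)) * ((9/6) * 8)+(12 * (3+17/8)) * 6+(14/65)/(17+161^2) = 5940515428/16016715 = 370.89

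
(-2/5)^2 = 4/25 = 0.16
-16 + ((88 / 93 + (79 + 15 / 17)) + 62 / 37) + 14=4709258 / 58497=80.50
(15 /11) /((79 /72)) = 1080 /869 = 1.24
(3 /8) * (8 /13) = 3 /13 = 0.23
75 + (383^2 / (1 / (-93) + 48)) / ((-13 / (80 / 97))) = -669277935 / 5627843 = -118.92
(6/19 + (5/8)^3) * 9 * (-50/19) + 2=-1040743/92416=-11.26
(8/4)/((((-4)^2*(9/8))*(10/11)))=11/90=0.12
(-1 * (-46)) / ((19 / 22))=1012 / 19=53.26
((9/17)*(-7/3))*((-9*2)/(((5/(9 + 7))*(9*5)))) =672/425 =1.58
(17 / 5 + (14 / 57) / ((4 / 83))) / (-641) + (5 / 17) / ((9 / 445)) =270735757 / 18633870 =14.53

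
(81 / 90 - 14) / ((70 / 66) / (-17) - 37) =73491 / 207920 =0.35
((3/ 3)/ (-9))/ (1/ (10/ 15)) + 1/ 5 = 17/ 135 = 0.13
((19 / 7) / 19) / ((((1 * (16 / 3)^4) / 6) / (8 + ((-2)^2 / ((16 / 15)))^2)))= 85779 / 3670016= 0.02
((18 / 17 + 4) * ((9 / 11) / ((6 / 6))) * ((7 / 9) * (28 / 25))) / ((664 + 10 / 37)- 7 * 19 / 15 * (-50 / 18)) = 16839144 / 3217386425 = 0.01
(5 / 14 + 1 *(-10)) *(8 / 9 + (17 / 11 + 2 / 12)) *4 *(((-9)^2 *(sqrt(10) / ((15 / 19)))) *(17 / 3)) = -184451.75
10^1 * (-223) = -2230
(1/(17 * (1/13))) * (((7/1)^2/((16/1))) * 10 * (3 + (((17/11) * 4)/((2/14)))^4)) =163507477721315/1991176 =82116034.81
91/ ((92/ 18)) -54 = -1665/ 46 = -36.20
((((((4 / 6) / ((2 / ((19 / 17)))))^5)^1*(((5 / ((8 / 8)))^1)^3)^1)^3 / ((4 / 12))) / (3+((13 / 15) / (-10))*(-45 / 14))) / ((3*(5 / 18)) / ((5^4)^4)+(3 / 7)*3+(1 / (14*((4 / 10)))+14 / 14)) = 0.27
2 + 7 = 9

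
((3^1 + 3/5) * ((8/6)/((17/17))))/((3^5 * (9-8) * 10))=4/2025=0.00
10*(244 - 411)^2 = 278890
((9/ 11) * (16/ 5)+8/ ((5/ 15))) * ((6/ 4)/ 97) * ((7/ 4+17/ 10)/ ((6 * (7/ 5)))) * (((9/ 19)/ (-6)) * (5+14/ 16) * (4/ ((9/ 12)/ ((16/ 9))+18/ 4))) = -1582584/ 24834425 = -0.06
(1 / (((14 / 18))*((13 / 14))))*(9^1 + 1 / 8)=657 / 52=12.63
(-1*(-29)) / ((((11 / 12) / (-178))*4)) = -15486 / 11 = -1407.82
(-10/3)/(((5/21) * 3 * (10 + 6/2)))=-0.36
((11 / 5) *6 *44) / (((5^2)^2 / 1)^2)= 2904 / 1953125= 0.00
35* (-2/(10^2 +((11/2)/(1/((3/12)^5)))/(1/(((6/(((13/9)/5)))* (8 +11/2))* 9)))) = -0.62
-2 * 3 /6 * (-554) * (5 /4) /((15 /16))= 2216 /3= 738.67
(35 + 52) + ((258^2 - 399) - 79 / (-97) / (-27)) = 173513909 / 2619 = 66251.97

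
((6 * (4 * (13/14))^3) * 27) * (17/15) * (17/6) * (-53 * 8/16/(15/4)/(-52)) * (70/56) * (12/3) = 31062876/1715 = 18112.46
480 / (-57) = -160 / 19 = -8.42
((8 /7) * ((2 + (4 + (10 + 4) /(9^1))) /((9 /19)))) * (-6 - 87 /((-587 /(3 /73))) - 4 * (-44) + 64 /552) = 3101.20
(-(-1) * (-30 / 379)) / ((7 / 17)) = -0.19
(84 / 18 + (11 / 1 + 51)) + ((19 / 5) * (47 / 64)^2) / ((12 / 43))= 74.01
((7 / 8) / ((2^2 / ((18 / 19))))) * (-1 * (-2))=63 / 152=0.41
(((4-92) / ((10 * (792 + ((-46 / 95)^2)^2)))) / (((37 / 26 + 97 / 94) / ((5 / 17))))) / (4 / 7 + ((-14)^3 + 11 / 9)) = 7074475485 / 14574578238934136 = 0.00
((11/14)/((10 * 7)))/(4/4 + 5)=11/5880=0.00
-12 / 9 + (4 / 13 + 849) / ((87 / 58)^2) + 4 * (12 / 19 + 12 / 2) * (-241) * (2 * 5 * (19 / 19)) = -141276728 / 2223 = -63552.28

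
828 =828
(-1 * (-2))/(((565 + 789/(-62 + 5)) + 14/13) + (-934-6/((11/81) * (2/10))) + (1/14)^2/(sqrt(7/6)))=-398796058749088/120172062402561623-1446889444 * sqrt(42)/360516187207684869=-0.00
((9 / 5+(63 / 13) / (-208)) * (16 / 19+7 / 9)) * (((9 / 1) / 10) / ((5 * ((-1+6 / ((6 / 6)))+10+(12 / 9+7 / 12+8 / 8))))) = 0.03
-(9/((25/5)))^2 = -81/25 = -3.24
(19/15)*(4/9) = 76/135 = 0.56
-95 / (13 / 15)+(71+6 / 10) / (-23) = -168529 / 1495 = -112.73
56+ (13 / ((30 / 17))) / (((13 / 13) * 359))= 56.02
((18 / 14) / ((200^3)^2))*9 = 81 / 448000000000000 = 0.00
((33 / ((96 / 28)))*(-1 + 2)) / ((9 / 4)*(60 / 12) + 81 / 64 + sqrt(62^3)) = -493416 / 975549887 + 2444288*sqrt(62) / 975549887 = 0.02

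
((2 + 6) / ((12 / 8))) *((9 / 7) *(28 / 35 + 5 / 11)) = 3312 / 385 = 8.60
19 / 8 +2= 35 / 8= 4.38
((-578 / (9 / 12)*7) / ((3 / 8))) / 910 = -9248 / 585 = -15.81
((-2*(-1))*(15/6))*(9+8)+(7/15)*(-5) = 248/3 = 82.67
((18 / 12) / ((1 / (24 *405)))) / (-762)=-2430 / 127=-19.13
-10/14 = -5/7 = -0.71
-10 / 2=-5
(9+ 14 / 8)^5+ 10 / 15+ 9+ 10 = 441085745 / 3072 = 143582.60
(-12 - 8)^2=400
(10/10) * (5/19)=5/19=0.26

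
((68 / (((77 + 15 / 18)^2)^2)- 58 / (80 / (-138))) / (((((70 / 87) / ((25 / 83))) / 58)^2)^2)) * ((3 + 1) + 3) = 68864530988355130263164812875 / 442421234378651149636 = 155653765.32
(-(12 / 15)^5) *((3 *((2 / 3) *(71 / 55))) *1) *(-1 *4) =581632 / 171875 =3.38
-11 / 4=-2.75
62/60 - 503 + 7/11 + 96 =-133759/330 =-405.33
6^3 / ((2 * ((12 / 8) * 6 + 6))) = 36 / 5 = 7.20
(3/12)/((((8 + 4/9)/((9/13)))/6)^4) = 3486784401/238214277184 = 0.01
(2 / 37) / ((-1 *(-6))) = 1 / 111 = 0.01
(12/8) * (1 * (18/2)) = 13.50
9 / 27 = 1 / 3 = 0.33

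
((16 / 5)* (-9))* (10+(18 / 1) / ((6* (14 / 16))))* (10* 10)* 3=-812160 / 7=-116022.86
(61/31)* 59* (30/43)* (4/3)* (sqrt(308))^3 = 88679360* sqrt(77)/1333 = 583764.61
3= 3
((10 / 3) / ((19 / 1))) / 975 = 0.00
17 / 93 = 0.18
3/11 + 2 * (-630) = -13857/11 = -1259.73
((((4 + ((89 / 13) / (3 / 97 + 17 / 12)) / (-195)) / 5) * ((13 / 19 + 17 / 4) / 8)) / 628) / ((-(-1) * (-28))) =-530697 / 19027769488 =-0.00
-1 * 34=-34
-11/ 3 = -3.67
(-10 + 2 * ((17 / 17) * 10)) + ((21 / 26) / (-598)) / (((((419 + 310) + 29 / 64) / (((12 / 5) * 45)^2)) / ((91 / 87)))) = 4038911774 / 404805635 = 9.98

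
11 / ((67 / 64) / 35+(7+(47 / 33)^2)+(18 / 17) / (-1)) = 456160320 / 331734451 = 1.38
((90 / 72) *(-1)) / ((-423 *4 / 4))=5 / 1692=0.00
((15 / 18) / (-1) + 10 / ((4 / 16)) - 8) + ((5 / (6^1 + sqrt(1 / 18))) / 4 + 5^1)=141209 / 3882 - 15 * sqrt(2) / 2588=36.37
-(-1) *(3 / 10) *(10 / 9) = 1 / 3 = 0.33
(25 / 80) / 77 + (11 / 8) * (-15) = -25405 / 1232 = -20.62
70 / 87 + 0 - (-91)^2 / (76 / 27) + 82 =-18904565 / 6612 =-2859.13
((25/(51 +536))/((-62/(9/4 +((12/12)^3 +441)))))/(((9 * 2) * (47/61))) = -2709925/123157296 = -0.02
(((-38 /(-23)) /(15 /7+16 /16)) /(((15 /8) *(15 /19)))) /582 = 10108 /16565175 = 0.00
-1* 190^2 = -36100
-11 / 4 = -2.75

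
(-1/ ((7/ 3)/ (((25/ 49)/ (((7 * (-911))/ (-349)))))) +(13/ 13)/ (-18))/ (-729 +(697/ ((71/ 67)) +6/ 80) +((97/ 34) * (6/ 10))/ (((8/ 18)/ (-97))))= 1234139395/ 8129565669834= 0.00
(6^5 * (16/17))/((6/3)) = 3659.29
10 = 10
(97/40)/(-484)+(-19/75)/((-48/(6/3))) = 4831/871200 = 0.01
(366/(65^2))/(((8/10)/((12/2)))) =549/845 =0.65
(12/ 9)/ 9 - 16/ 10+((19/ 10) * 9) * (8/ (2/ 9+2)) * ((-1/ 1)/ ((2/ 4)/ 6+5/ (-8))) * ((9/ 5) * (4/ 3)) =11903564/ 43875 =271.31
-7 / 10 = -0.70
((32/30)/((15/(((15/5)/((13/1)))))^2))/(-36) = -4/570375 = -0.00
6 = 6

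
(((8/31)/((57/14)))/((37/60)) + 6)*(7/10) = 465493/108965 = 4.27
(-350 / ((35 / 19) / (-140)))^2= 707560000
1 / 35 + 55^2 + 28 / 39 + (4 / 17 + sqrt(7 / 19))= sqrt(133) / 19 + 70217908 / 23205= 3026.59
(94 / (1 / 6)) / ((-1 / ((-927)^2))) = -484661556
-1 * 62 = -62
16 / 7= 2.29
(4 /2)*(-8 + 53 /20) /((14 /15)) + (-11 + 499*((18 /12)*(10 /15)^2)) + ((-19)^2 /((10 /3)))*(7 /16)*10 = 263429 /336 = 784.01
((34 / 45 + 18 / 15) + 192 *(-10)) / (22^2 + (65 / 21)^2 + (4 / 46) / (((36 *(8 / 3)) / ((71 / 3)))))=-1556377984 / 400528355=-3.89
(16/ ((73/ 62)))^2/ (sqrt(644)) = 492032*sqrt(161)/ 857969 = 7.28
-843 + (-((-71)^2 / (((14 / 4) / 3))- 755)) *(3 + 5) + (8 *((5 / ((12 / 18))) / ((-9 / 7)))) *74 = -689287 / 21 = -32823.19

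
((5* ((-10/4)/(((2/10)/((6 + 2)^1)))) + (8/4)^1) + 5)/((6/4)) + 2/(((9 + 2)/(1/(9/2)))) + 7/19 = -617453/1881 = -328.26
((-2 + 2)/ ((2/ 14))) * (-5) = 0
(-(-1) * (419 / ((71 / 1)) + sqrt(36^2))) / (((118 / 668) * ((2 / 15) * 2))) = 7452375 / 8378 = 889.52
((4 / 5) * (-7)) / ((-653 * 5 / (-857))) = -23996 / 16325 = -1.47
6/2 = 3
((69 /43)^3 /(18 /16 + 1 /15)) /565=7884216 /1284753613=0.01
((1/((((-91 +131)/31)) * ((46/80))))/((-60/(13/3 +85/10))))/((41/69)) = -2387/4920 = -0.49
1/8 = 0.12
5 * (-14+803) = 3945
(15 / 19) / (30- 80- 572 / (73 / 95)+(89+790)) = 365 / 39121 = 0.01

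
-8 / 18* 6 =-8 / 3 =-2.67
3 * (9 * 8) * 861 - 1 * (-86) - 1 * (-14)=186076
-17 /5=-3.40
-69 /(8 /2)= -69 /4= -17.25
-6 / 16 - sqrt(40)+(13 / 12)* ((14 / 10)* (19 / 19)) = -5.18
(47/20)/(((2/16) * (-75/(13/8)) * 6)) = -611/9000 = -0.07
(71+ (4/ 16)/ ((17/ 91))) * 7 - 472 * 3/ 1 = -61855/ 68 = -909.63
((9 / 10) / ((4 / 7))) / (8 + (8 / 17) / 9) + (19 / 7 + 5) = 389799 / 49280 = 7.91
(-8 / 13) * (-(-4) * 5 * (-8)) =1280 / 13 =98.46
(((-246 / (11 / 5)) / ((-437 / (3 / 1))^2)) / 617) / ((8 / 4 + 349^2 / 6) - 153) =-13284 / 31338561553937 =-0.00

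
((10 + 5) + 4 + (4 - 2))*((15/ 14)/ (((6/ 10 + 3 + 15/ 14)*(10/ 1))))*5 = 2.41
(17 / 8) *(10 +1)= 187 / 8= 23.38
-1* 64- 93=-157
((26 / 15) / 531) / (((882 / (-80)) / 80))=-16640 / 702513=-0.02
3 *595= 1785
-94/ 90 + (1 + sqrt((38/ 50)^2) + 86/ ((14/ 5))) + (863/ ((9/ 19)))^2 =47051227093/ 14175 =3319310.55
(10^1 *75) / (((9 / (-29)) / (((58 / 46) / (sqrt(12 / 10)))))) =-105125 *sqrt(30) / 207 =-2781.61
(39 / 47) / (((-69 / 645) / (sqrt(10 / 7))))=-9.27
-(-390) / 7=390 / 7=55.71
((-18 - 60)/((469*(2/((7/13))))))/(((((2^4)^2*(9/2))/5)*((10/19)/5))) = -95/51456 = -0.00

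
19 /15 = 1.27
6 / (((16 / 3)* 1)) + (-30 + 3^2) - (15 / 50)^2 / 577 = -2293593 / 115400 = -19.88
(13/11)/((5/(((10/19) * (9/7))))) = 234/1463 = 0.16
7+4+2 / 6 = 34 / 3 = 11.33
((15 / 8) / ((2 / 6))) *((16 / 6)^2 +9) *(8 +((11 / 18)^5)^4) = 73940257798843579517743451525 / 101985889731168625395499008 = 725.00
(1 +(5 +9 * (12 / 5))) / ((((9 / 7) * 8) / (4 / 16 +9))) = 5957 / 240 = 24.82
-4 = -4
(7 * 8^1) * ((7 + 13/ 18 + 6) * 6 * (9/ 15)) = 13832/ 5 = 2766.40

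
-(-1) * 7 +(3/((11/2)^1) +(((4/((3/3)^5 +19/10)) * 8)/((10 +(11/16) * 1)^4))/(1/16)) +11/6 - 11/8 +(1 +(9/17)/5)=9.12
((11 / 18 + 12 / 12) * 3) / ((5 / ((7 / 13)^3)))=9947 / 65910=0.15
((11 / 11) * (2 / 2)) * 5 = 5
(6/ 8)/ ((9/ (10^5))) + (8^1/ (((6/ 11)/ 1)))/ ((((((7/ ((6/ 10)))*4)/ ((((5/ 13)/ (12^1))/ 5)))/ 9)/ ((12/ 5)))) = 56875297/ 6825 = 8333.38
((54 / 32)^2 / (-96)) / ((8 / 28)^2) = -11907 / 32768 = -0.36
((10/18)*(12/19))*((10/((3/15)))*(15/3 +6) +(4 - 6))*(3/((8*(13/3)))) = 4110/247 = 16.64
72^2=5184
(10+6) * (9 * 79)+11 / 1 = 11387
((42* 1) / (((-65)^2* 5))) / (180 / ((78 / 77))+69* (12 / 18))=21 / 2362750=0.00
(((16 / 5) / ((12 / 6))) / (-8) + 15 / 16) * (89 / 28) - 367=-816829 / 2240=-364.66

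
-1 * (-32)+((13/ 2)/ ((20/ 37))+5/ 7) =12527/ 280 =44.74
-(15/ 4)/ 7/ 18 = -5/ 168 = -0.03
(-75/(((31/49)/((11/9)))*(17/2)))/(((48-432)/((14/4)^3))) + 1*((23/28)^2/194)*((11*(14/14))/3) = 22115206949/11542261248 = 1.92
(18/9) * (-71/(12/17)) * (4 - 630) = 377791/3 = 125930.33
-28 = -28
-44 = -44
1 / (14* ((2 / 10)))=5 / 14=0.36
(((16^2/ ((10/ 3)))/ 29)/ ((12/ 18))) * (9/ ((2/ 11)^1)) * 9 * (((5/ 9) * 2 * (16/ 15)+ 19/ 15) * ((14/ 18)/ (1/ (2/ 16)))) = 305844/ 725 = 421.85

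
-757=-757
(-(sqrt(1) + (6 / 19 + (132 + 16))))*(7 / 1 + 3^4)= -249656 / 19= -13139.79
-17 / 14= -1.21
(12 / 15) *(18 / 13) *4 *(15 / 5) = 864 / 65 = 13.29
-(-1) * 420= 420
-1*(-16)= 16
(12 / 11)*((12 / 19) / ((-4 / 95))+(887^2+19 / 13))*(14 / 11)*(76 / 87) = 43529606176 / 45617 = 954240.88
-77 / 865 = -0.09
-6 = -6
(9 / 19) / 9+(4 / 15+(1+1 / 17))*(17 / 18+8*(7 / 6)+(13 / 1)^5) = 21460589144 / 43605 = 492158.91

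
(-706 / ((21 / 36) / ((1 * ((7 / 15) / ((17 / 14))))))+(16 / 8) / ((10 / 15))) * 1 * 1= -39281 / 85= -462.13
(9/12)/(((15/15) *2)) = 3/8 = 0.38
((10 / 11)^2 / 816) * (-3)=-25 / 8228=-0.00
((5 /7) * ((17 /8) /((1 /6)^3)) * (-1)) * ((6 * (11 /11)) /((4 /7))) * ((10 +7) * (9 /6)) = -351135 /4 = -87783.75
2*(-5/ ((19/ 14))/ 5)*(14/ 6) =-196/ 57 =-3.44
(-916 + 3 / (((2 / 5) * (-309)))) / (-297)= 188701 / 61182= 3.08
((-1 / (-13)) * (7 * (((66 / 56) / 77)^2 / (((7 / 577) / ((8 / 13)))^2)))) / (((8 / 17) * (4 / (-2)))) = -50938137 / 147699916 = -0.34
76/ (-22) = -3.45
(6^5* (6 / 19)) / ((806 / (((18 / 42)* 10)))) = 699840 / 53599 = 13.06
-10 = -10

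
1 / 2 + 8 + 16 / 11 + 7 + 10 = 593 / 22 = 26.95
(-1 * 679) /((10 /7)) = -4753 /10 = -475.30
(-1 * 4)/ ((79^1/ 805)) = -3220/ 79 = -40.76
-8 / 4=-2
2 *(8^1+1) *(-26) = -468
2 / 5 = 0.40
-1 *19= -19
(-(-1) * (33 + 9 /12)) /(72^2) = 5 /768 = 0.01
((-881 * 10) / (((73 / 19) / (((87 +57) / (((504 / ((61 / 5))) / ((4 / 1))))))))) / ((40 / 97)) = -198089326 / 2555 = -77530.07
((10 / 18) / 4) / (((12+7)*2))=5 / 1368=0.00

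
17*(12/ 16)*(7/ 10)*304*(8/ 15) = 36176/ 25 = 1447.04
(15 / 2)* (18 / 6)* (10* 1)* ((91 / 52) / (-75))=-21 / 4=-5.25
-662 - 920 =-1582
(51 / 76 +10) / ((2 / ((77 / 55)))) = 5677 / 760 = 7.47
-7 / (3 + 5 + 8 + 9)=-7 / 25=-0.28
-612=-612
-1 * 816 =-816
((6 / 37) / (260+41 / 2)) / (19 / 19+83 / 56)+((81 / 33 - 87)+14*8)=26404386 / 961741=27.45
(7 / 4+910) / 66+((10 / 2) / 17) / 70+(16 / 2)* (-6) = -1073843 / 31416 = -34.18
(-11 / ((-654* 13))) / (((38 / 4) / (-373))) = -4103 / 80769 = -0.05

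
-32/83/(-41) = 32/3403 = 0.01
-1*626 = -626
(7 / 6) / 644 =1 / 552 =0.00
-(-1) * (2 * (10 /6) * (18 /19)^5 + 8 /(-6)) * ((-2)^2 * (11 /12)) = 98904124 /22284891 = 4.44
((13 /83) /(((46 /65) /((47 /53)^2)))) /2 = 1866605 /21449524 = 0.09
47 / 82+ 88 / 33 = 797 / 246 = 3.24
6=6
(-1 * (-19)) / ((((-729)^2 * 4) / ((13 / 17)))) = 0.00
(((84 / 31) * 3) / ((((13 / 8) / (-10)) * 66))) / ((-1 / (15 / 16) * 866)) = 1575 / 1919489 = 0.00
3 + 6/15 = 17/5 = 3.40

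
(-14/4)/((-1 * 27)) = 7/54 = 0.13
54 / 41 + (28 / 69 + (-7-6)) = -31903 / 2829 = -11.28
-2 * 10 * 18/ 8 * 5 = -225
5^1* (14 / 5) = 14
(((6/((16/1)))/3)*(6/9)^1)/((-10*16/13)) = -13/1920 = -0.01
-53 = -53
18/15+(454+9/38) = 86533/190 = 455.44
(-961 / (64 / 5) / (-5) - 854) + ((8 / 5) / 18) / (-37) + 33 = -85885951 / 106560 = -805.99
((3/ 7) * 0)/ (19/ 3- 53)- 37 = -37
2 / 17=0.12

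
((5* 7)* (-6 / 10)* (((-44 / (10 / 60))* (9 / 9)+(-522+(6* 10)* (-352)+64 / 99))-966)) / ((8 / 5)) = 9906155 / 33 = 300186.52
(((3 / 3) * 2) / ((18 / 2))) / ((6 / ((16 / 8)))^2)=0.02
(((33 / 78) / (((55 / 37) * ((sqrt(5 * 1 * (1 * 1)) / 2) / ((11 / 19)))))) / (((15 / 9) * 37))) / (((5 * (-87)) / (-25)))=11 * sqrt(5) / 179075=0.00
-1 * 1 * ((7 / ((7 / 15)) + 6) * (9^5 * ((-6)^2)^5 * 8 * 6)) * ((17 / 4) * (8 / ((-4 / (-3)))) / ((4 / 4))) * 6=-550651737558859776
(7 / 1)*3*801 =16821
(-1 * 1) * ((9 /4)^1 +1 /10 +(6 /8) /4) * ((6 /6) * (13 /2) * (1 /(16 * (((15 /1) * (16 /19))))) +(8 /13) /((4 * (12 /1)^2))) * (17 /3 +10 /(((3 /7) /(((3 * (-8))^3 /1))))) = 1955123417317 /71884800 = 27198.01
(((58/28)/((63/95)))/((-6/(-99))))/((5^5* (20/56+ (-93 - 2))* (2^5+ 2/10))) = -6061/1119956250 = -0.00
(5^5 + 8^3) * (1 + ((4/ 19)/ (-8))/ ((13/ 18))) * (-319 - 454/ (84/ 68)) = -137136722/ 57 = -2405907.40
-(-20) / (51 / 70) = 1400 / 51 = 27.45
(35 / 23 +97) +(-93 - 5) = 12 / 23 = 0.52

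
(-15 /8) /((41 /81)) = -1215 /328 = -3.70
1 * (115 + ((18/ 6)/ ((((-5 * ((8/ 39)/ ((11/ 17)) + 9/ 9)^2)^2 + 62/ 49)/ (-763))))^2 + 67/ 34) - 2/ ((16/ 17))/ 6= 13310137996629623883411176951171927/ 13147410665657293709141306205744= 1012.38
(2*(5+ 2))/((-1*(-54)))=7/27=0.26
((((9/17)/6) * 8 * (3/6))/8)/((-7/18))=-27/238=-0.11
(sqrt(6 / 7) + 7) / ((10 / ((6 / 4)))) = 3 * sqrt(42) / 140 + 21 / 20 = 1.19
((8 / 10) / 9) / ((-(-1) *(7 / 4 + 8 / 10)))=16 / 459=0.03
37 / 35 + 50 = 1787 / 35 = 51.06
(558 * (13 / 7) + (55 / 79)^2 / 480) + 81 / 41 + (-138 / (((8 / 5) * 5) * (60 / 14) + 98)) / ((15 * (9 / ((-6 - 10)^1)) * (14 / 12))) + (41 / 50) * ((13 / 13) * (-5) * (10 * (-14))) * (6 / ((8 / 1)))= 194903623861563 / 132689651360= 1468.87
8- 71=-63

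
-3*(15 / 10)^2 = -27 / 4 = -6.75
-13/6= -2.17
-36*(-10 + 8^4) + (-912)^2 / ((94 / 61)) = 18454680 / 47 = 392652.77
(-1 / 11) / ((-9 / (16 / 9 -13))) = -101 / 891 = -0.11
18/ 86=9/ 43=0.21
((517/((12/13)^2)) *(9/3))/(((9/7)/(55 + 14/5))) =176755579/2160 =81831.29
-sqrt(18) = -3 * sqrt(2) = -4.24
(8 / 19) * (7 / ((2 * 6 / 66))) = 308 / 19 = 16.21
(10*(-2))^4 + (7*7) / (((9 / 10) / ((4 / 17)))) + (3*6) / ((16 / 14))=97937479 / 612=160028.56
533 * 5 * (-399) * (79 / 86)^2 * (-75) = 497720530125 / 7396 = 67295907.26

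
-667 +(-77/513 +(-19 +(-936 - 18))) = -841397/513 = -1640.15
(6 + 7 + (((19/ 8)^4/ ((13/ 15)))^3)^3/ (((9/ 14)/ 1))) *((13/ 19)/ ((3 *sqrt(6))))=324195137247480366778438465407701092914831558182086109297 *sqrt(6)/ 45267077891876821287528451995747384343658496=17542830249495.55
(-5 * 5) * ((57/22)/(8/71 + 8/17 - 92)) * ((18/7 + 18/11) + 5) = 81297485/12461064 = 6.52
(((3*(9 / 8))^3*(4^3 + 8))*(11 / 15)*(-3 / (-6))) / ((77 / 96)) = 177147 / 140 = 1265.34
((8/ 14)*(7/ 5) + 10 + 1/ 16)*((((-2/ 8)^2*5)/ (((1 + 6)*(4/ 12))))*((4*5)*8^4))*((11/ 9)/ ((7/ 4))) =12235520/ 147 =83234.83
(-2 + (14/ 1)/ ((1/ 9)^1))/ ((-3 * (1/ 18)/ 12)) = -8928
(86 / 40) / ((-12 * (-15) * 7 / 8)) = 43 / 3150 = 0.01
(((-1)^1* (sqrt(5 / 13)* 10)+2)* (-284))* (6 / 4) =-852+4260* sqrt(65) / 13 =1789.94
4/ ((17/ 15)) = 60/ 17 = 3.53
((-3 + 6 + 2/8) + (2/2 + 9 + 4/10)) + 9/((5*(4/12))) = 381/20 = 19.05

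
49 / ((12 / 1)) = 49 / 12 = 4.08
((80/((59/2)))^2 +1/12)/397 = 310681/16583484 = 0.02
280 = 280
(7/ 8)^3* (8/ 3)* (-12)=-343/ 16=-21.44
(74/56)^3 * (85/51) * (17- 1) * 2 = 123.06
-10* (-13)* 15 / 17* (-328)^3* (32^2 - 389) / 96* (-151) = 68728296884000 / 17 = 4042840993176.47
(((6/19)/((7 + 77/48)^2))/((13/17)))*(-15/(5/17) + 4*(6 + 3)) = -3525120/42130543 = -0.08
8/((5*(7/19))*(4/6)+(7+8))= 456/925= 0.49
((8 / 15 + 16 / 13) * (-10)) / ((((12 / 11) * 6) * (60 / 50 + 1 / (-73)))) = -345290 / 151983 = -2.27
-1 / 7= -0.14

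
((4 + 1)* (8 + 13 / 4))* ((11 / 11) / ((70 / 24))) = 135 / 7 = 19.29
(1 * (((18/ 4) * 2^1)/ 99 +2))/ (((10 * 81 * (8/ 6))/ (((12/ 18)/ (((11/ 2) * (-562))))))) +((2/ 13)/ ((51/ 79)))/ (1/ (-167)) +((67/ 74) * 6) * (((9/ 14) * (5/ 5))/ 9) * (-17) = -146273089759627/ 3152816847180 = -46.39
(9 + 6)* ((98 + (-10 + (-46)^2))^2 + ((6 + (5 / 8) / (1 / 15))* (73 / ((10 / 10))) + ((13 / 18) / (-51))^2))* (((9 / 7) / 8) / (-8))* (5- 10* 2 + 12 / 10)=26907210024445 / 1331712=20204976.77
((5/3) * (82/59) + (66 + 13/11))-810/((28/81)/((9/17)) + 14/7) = -443994344/1882749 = -235.82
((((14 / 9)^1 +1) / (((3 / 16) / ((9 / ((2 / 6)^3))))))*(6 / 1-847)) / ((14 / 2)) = -2785392 / 7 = -397913.14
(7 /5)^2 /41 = 49 /1025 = 0.05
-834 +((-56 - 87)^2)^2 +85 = 418160852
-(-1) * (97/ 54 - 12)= -551/ 54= -10.20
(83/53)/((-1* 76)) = -83/4028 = -0.02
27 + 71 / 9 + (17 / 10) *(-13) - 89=-6859 / 90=-76.21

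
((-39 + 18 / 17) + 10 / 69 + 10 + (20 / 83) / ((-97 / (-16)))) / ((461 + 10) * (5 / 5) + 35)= -262127495 / 4778574438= -0.05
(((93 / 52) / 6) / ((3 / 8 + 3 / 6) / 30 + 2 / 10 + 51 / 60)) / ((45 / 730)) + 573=5833133 / 10101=577.48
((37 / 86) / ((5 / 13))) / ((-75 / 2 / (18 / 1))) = -2886 / 5375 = -0.54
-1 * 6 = -6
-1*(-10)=10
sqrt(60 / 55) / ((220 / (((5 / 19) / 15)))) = sqrt(33) / 68970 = 0.00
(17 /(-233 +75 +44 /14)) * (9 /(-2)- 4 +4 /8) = 238 /271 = 0.88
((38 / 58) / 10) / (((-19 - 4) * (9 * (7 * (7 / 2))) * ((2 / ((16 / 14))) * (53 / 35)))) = -76 / 15589791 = -0.00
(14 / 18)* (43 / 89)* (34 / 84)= 731 / 4806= 0.15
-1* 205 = -205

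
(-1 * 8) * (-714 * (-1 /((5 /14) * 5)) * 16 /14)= -91392 /25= -3655.68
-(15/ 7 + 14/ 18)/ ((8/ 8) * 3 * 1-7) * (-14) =-92/ 9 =-10.22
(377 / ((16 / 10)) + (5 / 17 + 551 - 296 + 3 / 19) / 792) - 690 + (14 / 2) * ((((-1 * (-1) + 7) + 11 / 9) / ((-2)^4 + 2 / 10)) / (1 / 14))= -398.26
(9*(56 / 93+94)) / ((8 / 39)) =514683 / 124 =4150.67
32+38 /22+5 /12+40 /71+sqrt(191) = sqrt(191)+325277 /9372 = 48.53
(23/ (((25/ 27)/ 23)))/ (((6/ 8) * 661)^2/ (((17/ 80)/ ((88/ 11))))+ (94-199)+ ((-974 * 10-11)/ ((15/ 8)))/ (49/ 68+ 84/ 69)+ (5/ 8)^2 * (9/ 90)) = 1755333504/ 28418804765665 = 0.00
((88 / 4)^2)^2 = 234256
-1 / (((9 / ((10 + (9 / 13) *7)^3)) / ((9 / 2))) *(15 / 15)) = -7189057 / 4394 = -1636.11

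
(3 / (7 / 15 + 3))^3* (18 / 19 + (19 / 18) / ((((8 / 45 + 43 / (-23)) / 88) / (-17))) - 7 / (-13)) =2167351718625 / 3577208128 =605.88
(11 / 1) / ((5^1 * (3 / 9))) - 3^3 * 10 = -1317 / 5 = -263.40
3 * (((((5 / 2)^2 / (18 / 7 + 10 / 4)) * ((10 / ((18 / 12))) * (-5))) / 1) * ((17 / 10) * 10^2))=-20950.70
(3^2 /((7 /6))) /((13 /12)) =648 /91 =7.12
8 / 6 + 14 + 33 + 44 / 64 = 2353 / 48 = 49.02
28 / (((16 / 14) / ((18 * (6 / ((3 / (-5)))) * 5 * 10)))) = -220500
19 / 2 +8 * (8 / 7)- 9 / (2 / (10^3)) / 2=-31239 / 14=-2231.36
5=5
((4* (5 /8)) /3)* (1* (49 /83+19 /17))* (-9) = -12.81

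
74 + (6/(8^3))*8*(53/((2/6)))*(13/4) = 122.45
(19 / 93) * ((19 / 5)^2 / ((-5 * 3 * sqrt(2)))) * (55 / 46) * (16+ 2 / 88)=-322373 * sqrt(2) / 171120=-2.66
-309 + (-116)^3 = -1561205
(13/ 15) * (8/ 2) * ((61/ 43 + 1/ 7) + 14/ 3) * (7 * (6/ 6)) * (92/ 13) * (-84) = -89844.49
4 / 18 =2 / 9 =0.22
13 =13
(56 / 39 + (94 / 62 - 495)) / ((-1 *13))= 594886 / 15717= 37.85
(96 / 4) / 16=3 / 2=1.50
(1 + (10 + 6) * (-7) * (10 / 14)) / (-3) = 79 / 3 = 26.33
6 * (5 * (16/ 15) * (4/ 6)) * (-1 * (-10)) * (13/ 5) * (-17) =-28288/ 3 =-9429.33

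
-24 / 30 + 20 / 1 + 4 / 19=1844 / 95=19.41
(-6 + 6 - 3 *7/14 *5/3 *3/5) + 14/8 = 1/4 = 0.25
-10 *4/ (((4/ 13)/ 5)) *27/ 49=-17550/ 49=-358.16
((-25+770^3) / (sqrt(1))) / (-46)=-456532975 / 46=-9924629.89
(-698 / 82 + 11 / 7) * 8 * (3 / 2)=-23904 / 287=-83.29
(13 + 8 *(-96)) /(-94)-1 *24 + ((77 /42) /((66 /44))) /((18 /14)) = -114343 /7614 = -15.02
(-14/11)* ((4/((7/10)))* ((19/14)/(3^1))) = -760/231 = -3.29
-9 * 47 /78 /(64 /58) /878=-4089 /730496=-0.01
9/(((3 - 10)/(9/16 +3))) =-513/112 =-4.58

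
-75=-75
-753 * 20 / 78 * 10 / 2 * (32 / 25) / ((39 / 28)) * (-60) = 8995840 / 169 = 53229.82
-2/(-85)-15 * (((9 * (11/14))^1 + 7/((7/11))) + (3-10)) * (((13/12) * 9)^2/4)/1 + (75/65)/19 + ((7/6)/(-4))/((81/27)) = -668208485239/169303680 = -3946.80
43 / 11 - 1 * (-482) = 485.91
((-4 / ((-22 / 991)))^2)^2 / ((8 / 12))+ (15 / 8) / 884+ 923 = 163699881563440319 / 103541152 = 1581012750.98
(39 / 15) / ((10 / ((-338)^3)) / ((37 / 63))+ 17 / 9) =83581024644 / 60721243045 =1.38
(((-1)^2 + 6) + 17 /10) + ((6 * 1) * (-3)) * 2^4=-2793 /10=-279.30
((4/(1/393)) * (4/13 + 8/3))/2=30392/13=2337.85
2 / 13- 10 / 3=-124 / 39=-3.18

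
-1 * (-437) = 437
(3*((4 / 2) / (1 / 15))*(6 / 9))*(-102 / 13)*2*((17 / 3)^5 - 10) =-1927700720 / 351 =-5492024.84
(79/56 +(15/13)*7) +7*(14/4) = 24743/728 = 33.99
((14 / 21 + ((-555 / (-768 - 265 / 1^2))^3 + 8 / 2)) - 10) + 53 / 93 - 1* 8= -1292534875844 / 102514173141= -12.61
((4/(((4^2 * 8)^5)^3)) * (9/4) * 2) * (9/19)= 81/385365782469381738054997774434304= 0.00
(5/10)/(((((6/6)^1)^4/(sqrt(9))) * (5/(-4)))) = -6/5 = -1.20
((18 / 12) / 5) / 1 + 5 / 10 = 4 / 5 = 0.80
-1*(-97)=97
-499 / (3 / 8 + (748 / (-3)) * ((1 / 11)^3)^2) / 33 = -58446872 / 1448915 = -40.34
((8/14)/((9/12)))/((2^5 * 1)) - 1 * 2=-1.98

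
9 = 9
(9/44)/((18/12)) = 3/22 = 0.14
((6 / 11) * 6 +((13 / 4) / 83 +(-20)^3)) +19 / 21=-7995.78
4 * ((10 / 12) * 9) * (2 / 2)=30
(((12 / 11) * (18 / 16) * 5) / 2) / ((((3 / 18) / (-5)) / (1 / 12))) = -675 / 88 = -7.67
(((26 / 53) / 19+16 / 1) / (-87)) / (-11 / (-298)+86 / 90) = -72136860 / 388662727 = -0.19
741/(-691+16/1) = -247/225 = -1.10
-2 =-2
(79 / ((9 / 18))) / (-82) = -79 / 41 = -1.93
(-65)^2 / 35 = 845 / 7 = 120.71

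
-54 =-54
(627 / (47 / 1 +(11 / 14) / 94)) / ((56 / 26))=127699 / 20621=6.19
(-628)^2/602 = 197192/301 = 655.12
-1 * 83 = -83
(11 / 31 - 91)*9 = -25290 / 31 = -815.81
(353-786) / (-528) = 433 / 528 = 0.82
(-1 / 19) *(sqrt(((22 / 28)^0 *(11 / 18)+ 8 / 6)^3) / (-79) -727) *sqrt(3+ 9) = sqrt(3) *(35 *sqrt(70)+ 6202764) / 81054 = 132.55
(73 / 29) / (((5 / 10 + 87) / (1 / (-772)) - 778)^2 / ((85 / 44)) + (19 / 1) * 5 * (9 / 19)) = 6205 / 5957281196109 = 0.00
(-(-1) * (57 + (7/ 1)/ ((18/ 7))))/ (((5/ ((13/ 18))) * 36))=2795/ 11664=0.24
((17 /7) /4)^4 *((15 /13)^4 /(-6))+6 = 209252863317 /35110380032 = 5.96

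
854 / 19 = 44.95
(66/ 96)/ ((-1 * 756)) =-11/ 12096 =-0.00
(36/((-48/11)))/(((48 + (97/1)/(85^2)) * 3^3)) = -79475/12488292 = -0.01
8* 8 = 64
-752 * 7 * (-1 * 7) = 36848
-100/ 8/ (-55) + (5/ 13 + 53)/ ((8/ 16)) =30601/ 286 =107.00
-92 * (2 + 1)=-276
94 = 94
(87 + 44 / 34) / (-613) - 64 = -668445 / 10421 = -64.14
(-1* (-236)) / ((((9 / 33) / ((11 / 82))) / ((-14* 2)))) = -399784 / 123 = -3250.28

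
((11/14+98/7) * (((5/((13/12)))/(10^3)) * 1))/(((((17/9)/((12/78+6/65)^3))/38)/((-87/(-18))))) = 1051149312/10621121875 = 0.10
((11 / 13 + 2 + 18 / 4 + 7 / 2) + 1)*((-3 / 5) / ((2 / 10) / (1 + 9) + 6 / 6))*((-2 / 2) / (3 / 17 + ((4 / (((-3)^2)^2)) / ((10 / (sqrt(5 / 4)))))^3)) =40775764329444375 / 1032632992757717 - 17391406725*sqrt(5) / 1032632992757717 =39.49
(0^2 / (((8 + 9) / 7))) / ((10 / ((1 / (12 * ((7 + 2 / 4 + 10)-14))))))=0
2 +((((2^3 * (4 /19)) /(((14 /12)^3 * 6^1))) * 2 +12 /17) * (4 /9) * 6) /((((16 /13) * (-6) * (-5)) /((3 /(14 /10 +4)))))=2.04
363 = 363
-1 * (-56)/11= 56/11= 5.09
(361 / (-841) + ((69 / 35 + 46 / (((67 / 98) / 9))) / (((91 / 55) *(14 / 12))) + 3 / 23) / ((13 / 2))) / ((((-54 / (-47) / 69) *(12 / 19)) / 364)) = 3220843098918827 / 1938224106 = 1661749.58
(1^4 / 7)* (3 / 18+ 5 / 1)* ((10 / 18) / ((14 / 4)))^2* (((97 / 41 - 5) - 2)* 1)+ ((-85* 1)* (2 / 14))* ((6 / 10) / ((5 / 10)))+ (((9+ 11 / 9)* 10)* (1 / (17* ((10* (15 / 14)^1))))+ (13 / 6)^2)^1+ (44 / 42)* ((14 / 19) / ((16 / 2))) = -205425442499 / 22075816140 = -9.31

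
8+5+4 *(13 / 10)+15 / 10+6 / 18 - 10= 10.03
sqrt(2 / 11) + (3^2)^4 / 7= sqrt(22) / 11 + 6561 / 7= 937.71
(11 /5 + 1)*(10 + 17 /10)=936 /25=37.44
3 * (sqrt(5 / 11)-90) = -270 + 3 * sqrt(55) / 11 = -267.98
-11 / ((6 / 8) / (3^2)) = -132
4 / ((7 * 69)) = 4 / 483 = 0.01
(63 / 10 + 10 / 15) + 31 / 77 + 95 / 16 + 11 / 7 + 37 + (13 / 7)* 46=2537429 / 18480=137.31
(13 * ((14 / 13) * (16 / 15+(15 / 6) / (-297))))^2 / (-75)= -2.93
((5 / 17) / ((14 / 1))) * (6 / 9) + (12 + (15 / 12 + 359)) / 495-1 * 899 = -211641889 / 235620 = -898.23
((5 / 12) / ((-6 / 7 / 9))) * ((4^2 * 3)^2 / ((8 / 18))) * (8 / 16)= -11340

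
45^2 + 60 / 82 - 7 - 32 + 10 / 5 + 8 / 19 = 1549550 / 779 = 1989.15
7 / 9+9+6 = 15.78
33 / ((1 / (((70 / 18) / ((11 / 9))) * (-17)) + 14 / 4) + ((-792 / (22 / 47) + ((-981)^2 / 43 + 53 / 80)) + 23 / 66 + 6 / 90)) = 445793040 / 279539896001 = 0.00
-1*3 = -3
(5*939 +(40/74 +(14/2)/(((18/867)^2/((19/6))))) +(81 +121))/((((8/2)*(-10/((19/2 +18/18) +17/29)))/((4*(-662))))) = 19161269218301/463536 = 41337176.01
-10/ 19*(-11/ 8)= 55/ 76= 0.72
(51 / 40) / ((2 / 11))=561 / 80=7.01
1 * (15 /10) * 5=15 /2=7.50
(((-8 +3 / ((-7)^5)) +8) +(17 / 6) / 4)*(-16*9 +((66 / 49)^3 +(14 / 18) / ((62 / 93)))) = -99.42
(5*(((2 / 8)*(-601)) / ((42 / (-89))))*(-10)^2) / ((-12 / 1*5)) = -1337225 / 504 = -2653.22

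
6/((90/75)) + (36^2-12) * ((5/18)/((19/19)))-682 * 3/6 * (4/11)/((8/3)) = 1891/6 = 315.17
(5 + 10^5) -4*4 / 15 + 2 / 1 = 1500089 / 15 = 100005.93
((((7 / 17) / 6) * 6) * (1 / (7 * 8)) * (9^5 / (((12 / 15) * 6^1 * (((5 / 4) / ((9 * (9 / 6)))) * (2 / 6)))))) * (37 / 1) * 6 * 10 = 6506244.60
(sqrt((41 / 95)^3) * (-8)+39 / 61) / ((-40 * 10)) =-39 / 24400+41 * sqrt(3895) / 451250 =0.00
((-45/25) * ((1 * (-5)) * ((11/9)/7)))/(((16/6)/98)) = 231/4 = 57.75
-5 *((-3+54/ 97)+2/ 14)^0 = -5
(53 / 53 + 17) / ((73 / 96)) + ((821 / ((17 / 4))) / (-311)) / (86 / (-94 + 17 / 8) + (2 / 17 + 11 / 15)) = 747467724 / 24133289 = 30.97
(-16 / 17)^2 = 256 / 289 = 0.89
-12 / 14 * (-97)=582 / 7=83.14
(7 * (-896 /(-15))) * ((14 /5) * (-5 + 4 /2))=-87808 /25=-3512.32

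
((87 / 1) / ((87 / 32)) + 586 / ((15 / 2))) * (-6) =-3304 / 5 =-660.80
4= 4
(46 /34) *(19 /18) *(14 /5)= 4.00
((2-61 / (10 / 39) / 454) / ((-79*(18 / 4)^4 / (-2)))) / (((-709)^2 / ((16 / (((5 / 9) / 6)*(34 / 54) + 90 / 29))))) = 49748224 / 54230125940752725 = 0.00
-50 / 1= -50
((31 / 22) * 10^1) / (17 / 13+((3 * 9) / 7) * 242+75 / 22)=0.02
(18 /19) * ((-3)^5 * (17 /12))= -12393 /38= -326.13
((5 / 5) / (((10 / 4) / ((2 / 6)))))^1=0.13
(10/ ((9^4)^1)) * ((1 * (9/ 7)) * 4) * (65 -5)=800/ 1701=0.47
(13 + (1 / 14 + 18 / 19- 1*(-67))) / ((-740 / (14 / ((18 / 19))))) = -21551 / 13320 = -1.62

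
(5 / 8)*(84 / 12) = 35 / 8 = 4.38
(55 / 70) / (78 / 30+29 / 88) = 2420 / 9023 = 0.27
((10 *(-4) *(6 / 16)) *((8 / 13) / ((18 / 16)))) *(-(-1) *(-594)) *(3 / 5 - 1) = -1949.54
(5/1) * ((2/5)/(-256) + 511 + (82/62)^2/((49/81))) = 2569.45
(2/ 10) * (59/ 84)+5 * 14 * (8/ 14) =16859/ 420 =40.14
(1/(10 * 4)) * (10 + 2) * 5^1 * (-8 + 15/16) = -339/32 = -10.59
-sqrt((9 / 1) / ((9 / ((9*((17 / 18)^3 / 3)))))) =-17*sqrt(102) / 108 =-1.59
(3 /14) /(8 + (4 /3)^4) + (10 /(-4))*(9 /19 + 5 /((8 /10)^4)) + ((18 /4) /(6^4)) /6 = -6582282695 /207760896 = -31.68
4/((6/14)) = 28/3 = 9.33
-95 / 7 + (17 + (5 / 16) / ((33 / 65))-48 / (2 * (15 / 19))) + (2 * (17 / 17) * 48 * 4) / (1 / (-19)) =-135317137 / 18480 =-7322.36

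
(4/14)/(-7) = -2/49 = -0.04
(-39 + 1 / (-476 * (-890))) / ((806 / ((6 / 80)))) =-49565877 / 13658153600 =-0.00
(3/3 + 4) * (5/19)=1.32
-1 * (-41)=41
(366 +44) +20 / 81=33230 / 81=410.25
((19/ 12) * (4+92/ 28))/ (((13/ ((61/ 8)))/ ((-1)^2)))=19703/ 2912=6.77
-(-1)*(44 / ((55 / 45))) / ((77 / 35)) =180 / 11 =16.36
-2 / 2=-1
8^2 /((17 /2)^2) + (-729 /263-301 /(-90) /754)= -9705056473 /5157835020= -1.88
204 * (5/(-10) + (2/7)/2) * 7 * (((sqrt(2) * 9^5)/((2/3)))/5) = -9034497 * sqrt(2) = -12776708.19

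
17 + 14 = 31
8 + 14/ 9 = 86/ 9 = 9.56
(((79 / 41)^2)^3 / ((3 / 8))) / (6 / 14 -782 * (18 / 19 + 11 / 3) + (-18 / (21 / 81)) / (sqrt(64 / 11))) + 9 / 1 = 14329970498369354976 * sqrt(11) / 157475641398858767453485 + 1411323696981421001178901 / 157475641398858767453485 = 8.96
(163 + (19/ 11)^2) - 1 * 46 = 14518/ 121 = 119.98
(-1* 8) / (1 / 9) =-72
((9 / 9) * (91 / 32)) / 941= 91 / 30112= 0.00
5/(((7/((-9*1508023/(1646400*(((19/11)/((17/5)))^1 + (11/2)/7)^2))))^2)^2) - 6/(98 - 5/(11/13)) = 1.16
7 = 7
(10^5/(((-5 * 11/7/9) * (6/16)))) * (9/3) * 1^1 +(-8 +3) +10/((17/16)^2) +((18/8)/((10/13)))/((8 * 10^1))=-9321944380057/10172800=-916359.74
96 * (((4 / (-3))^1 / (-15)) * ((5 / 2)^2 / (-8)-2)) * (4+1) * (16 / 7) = -5696 / 21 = -271.24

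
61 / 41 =1.49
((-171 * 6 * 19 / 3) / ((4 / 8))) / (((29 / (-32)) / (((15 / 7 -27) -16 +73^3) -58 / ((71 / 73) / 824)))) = 70240544168832 / 14413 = 4873415955.65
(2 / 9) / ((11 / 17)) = 34 / 99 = 0.34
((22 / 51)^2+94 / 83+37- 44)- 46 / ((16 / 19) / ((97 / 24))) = -3128851789 / 13816512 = -226.46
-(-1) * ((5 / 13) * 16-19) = -167 / 13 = -12.85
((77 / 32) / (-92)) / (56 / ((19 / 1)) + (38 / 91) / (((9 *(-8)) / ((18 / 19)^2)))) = -133133 / 14976128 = -0.01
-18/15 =-6/5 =-1.20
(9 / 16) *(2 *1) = 1.12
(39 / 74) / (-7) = -39 / 518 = -0.08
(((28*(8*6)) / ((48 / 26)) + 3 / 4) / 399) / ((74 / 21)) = 2915 / 5624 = 0.52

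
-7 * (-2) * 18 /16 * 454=14301 /2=7150.50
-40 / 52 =-10 / 13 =-0.77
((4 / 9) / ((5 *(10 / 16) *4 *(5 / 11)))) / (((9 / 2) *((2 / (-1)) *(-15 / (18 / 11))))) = 16 / 16875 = 0.00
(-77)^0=1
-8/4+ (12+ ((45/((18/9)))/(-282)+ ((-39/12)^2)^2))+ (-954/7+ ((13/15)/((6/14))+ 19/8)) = -39423931/3790080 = -10.40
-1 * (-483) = 483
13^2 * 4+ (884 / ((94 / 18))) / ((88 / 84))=837.58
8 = 8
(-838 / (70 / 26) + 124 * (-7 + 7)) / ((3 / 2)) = -21788 / 105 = -207.50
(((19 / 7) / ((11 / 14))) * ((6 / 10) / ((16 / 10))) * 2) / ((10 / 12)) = 171 / 55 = 3.11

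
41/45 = 0.91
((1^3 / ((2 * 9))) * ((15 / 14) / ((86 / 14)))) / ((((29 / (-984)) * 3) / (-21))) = 2870 / 1247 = 2.30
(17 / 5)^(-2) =25 / 289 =0.09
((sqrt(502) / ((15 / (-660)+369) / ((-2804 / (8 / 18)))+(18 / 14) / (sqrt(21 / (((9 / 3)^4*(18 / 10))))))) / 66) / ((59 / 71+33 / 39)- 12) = -25459858783359*sqrt(52710) / 601975418914428241- 18015077564575*sqrt(502) / 2407901675657712964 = -0.01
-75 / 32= -2.34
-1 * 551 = -551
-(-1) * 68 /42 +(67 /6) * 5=2413 /42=57.45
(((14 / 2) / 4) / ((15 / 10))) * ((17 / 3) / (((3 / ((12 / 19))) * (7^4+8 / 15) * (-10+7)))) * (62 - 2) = -1400 / 120783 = -0.01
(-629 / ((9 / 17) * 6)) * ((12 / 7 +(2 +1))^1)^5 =-15499065087 / 33614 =-461089.58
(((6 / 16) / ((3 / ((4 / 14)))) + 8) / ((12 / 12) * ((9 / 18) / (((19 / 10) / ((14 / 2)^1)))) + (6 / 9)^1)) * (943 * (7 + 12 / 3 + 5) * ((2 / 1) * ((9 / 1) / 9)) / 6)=16125300 / 1001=16109.19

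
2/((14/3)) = 0.43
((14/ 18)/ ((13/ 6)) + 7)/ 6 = 1.23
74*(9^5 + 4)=4369922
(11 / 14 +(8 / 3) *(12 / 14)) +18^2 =4579 / 14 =327.07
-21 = -21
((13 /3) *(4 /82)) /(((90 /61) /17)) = 2.44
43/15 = 2.87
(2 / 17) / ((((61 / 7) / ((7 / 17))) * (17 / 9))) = 882 / 299693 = 0.00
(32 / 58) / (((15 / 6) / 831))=26592 / 145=183.39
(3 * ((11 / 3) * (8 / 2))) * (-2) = -88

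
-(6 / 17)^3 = -0.04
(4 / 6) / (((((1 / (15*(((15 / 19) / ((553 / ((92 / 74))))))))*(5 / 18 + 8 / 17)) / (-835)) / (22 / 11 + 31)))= -58179627000 / 89025811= -653.51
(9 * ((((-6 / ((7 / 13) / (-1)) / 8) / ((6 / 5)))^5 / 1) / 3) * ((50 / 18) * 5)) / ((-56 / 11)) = -17.24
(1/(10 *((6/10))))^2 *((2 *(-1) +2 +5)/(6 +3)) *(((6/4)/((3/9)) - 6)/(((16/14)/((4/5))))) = -7/432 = -0.02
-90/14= -45/7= -6.43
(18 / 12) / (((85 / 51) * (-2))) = -9 / 20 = -0.45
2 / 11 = 0.18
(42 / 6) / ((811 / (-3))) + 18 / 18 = 790 / 811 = 0.97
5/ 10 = 1/ 2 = 0.50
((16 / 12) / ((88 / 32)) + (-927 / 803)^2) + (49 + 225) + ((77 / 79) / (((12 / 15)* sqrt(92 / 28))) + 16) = 385* sqrt(161) / 7268 + 564499721 / 1934427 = 292.49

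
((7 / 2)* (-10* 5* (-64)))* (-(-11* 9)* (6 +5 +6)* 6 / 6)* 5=94248000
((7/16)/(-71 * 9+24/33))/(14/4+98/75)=-825/5785304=-0.00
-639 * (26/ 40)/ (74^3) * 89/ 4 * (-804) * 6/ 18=6.11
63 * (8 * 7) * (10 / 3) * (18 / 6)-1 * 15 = 35265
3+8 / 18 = 31 / 9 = 3.44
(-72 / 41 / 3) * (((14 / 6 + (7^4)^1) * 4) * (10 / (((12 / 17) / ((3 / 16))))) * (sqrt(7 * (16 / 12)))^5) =-960948800 * sqrt(21) / 1107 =-3977977.07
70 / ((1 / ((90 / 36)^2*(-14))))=-6125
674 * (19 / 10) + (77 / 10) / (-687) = 1759529 / 1374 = 1280.59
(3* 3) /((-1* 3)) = -3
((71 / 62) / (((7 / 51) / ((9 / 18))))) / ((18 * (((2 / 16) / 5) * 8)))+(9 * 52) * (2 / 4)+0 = 1224707 / 5208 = 235.16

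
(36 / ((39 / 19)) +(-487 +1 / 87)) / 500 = -132737 / 141375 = -0.94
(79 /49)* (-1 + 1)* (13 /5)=0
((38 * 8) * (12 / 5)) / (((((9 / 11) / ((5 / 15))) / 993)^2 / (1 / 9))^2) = 213705790919363776 / 885735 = 241275088959.30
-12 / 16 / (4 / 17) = -51 / 16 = -3.19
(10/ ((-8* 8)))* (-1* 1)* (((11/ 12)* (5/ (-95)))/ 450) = -11/ 656640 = -0.00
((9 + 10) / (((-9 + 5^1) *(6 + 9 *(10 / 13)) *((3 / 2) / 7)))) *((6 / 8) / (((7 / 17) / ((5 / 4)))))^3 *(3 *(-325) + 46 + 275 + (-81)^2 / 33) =2278518591375 / 247267328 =9214.80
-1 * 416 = -416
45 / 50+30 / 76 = 123 / 95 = 1.29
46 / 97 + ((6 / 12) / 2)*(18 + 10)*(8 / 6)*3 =2762 / 97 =28.47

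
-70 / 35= -2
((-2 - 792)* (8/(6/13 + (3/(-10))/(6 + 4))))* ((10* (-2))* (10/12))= 412880000/1683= 245323.83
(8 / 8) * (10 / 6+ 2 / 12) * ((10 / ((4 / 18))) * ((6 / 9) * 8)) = 440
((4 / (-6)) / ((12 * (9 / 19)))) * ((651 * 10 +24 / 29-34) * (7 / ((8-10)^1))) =6245281 / 2349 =2658.70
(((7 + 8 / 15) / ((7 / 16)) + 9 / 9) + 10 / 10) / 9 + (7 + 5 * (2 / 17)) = 156211 / 16065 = 9.72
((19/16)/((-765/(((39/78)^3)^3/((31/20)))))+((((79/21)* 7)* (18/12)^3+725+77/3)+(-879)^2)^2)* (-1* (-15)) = 9685691049172314795/1079296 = 8974082225054.40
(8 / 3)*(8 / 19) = 64 / 57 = 1.12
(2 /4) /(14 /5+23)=5 /258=0.02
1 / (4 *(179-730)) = -1 / 2204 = -0.00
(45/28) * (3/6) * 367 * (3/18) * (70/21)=9175/56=163.84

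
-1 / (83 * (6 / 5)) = -5 / 498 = -0.01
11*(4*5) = 220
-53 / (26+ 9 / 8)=-424 / 217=-1.95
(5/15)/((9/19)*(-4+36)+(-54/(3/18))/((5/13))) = -95/235764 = -0.00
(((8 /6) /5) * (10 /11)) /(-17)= -8 /561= -0.01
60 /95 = 0.63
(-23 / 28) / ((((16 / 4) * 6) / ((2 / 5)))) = -23 / 1680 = -0.01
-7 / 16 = -0.44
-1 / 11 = -0.09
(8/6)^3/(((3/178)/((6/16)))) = 1424/27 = 52.74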